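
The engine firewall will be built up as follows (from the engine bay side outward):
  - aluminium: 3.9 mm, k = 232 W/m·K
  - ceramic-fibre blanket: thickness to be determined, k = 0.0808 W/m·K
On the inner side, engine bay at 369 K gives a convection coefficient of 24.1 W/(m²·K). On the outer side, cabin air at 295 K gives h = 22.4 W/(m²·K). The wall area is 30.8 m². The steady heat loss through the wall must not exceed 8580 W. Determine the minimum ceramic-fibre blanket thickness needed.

L ≈ 14.5 mm

Treating each layer as a thermal resistance in series:
R_inner film = 1/(h_i·A) = 1/(24.1×30.8) = 0.001347 K/W
R_aluminium = L/(kA) = 0.0039/(232×30.8) = 5.458×10^-7 K/W
R_outer film = 1/(h_o·A) = 1/(22.4×30.8) = 0.001449 K/W
Sum of the known resistances R_other = 0.002797 K/W
Required total resistance R_tot = ΔT/Q_allow = 74/8580 = 0.008625 K/W
R_ceramic-fibre blanket = R_tot − R_other = 0.005828 K/W
L = R·k·A = 0.005828×0.0808×30.8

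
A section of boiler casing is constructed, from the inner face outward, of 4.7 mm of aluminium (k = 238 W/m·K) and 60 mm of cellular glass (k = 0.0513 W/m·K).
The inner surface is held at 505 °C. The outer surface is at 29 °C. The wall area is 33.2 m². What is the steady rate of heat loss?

Model the wall as resistances in series:
R_aluminium = L/(kA) = 0.0047/(238×33.2) = 5.948×10^-7 K/W
R_cellular glass = L/(kA) = 0.06/(0.0513×33.2) = 0.03523 K/W
R_total = 0.03523 K/W
Q = ΔT / R_total = 476 / 0.03523

Q ≈ 13500 W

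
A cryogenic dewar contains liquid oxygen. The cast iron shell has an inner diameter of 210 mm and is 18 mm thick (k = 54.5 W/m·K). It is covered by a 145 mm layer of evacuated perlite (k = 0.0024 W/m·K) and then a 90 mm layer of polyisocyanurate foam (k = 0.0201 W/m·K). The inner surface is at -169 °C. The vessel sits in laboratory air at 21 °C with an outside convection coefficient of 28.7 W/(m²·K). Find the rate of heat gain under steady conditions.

Q ≈ 1.27 W

For a spherical shell R = (1/r₁ − 1/r₂)/(4πk); film R = 1/(h·4πr²). In series:
R_cast iron shell = (1/0.105 − 1/0.123)/(4π×54.5) = 0.002035 K/W
R_evacuated perlite = (1/0.123 − 1/0.268)/(4π×0.0024) = 145.9 K/W
R_polyisocyanurate foam = (1/0.268 − 1/0.358)/(4π×0.0201) = 3.714 K/W
R_outer film = 1/(h·4πr_o²) = 1/(28.7×4π×0.358²) = 0.02163 K/W
R_total = 149.6 K/W
Q = ΔT/R_total = 190/149.6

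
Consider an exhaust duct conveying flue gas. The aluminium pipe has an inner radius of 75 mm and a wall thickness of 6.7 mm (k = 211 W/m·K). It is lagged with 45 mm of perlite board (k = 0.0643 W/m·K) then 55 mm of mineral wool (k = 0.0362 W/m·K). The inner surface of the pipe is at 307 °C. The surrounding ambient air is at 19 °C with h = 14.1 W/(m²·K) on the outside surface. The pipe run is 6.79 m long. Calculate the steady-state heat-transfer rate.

Per-layer cylindrical resistances, series-summed:
R_aluminium pipe wall = ln(81.7/75)/(2π×211×6.79) = 9.505×10^-6 K/W
R_perlite board = ln(126.7/81.7)/(2π×0.0643×6.79) = 0.1599 K/W
R_mineral wool = ln(181.7/126.7)/(2π×0.0362×6.79) = 0.2334 K/W
R_outer film = 1/(h_o·2πr_oL) = 1/(14.1×2π×0.1817×6.79) = 0.009149 K/W
R_total = 0.4026 K/W
Q = ΔT/R_total = 288/0.4026

Q ≈ 715 W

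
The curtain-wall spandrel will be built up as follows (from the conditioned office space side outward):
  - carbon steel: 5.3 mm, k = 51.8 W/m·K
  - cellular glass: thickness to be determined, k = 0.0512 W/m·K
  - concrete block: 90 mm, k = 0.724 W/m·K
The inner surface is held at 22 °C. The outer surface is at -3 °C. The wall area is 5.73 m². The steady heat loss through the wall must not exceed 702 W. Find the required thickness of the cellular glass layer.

Series thermal resistances:
R_carbon steel = L/(kA) = 0.0053/(51.8×5.73) = 1.786×10^-5 K/W
R_concrete block = L/(kA) = 0.09/(0.724×5.73) = 0.02169 K/W
Sum of the known resistances R_other = 0.02171 K/W
Required total resistance R_tot = ΔT/Q_allow = 25/702 = 0.03561 K/W
R_cellular glass = R_tot − R_other = 0.0139 K/W
L = R·k·A = 0.0139×0.0512×5.73

L ≈ 4.08 mm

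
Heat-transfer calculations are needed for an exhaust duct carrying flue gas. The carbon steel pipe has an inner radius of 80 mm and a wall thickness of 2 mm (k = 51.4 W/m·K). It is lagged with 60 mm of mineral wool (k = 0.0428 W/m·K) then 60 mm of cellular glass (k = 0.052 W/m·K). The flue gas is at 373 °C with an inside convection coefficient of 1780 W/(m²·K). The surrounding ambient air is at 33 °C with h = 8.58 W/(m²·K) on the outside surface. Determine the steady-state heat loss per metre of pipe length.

q′ ≈ 106 W/m

Treating each annulus and film as a series resistance:
R_inner film = 1/(h_i·2πr₁L) = 1/(1780×2π×0.08×1) = 0.001118 K/W
R_carbon steel pipe wall = ln(82/80)/(2π×51.4×1) = 7.646×10^-5 K/W
R_mineral wool = ln(142/82)/(2π×0.0428×1) = 2.042 K/W
R_cellular glass = ln(202/142)/(2π×0.052×1) = 1.079 K/W
R_outer film = 1/(h_o·2πr_oL) = 1/(8.58×2π×0.202×1) = 0.09183 K/W
R_total = 3.214 K/W
Q = ΔT/R_total = 340/3.214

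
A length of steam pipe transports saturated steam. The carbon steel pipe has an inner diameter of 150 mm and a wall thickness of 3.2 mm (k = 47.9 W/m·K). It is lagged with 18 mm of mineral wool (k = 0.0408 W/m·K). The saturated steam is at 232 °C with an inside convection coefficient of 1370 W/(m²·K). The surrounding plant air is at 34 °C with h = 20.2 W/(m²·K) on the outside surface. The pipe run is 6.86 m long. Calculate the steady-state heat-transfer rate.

Q ≈ 1520 W

Per-layer cylindrical resistances, series-summed:
R_inner film = 1/(h_i·2πr₁L) = 1/(1370×2π×0.075×6.86) = 2.258×10^-4 K/W
R_carbon steel pipe wall = ln(78.2/75)/(2π×47.9×6.86) = 2.024×10^-5 K/W
R_mineral wool = ln(96.2/78.2)/(2π×0.0408×6.86) = 0.1178 K/W
R_outer film = 1/(h_o·2πr_oL) = 1/(20.2×2π×0.0962×6.86) = 0.01194 K/W
R_total = 0.13 K/W
Q = ΔT/R_total = 198/0.13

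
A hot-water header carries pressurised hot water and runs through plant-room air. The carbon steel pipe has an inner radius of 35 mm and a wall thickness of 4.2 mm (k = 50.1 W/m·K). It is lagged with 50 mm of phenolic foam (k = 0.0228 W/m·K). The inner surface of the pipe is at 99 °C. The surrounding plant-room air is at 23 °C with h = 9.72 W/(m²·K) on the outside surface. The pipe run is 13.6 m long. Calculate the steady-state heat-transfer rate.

Per-layer cylindrical resistances, series-summed:
R_carbon steel pipe wall = ln(39.2/35)/(2π×50.1×13.6) = 2.647×10^-5 K/W
R_phenolic foam = ln(89.2/39.2)/(2π×0.0228×13.6) = 0.422 K/W
R_outer film = 1/(h_o·2πr_oL) = 1/(9.72×2π×0.0892×13.6) = 0.0135 K/W
R_total = 0.4355 K/W
Q = ΔT/R_total = 76/0.4355

Q ≈ 174 W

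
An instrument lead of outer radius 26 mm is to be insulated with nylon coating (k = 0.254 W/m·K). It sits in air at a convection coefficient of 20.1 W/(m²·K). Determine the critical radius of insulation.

r_cr ≈ 12.6 mm

For a cylinder r_cr = k/h = 0.254/20.1
r_cr = 12.6 mm; since the bare radius (26 mm) is above r_cr, any added insulation will reduce heat loss.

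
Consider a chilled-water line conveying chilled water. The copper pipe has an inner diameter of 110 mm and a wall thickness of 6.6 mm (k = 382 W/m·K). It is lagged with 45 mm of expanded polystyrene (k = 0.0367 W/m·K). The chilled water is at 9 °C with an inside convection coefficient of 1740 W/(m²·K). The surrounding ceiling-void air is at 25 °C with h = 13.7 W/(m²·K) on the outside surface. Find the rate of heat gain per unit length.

q′ ≈ 6.43 W/m

Treating each annulus and film as a series resistance:
R_inner film = 1/(h_i·2πr₁L) = 1/(1740×2π×0.055×1) = 0.001663 K/W
R_copper pipe wall = ln(61.6/55)/(2π×382×1) = 4.722×10^-5 K/W
R_expanded polystyrene = ln(106.6/61.6)/(2π×0.0367×1) = 2.378 K/W
R_outer film = 1/(h_o·2πr_oL) = 1/(13.7×2π×0.1066×1) = 0.109 K/W
R_total = 2.489 K/W
Q = ΔT/R_total = 16/2.489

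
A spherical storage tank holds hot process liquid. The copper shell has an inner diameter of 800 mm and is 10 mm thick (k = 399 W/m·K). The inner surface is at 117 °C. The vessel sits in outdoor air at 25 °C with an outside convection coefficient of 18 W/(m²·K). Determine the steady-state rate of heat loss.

Q ≈ 3500 W

For a spherical shell R = (1/r₁ − 1/r₂)/(4πk); film R = 1/(h·4πr²). In series:
R_copper shell = (1/0.4 − 1/0.41)/(4π×399) = 1.216×10^-5 K/W
R_outer film = 1/(h·4πr_o²) = 1/(18×4π×0.41²) = 0.0263 K/W
R_total = 0.02631 K/W
Q = ΔT/R_total = 92/0.02631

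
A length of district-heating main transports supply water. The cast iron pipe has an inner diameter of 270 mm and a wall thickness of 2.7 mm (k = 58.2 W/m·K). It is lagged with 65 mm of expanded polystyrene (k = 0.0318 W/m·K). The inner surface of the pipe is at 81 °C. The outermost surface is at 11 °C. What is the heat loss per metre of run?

q′ ≈ 36.2 W/m

For a radial system each layer contributes R = ln(r_out/r_in)/(2πkL); films add R = 1/(hA).
R_cast iron pipe wall = ln(137.7/135)/(2π×58.2×1) = 5.415×10^-5 K/W
R_expanded polystyrene = ln(202.7/137.7)/(2π×0.0318×1) = 1.935 K/W
R_total = 1.935 K/W
Q = ΔT/R_total = 70/1.935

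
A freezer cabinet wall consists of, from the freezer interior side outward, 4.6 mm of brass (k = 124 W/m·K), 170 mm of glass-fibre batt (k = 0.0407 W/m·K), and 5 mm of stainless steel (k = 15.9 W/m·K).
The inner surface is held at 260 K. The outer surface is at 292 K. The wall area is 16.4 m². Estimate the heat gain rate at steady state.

Q ≈ 126 W

Model the wall as resistances in series:
R_brass = L/(kA) = 0.0046/(124×16.4) = 2.262×10^-6 K/W
R_glass-fibre batt = L/(kA) = 0.17/(0.0407×16.4) = 0.2547 K/W
R_stainless steel = L/(kA) = 0.005/(15.9×16.4) = 1.917×10^-5 K/W
R_total = 0.2547 K/W
Q = ΔT / R_total = 32 / 0.2547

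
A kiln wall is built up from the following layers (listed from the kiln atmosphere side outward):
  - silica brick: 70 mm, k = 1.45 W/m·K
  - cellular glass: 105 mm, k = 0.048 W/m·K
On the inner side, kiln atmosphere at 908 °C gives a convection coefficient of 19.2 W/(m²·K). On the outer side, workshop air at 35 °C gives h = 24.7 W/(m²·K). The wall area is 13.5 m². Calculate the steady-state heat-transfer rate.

Treating each layer as a thermal resistance in series:
R_inner film = 1/(h_i·A) = 1/(19.2×13.5) = 0.003858 K/W
R_silica brick = L/(kA) = 0.07/(1.45×13.5) = 0.003576 K/W
R_cellular glass = L/(kA) = 0.105/(0.048×13.5) = 0.162 K/W
R_outer film = 1/(h_o·A) = 1/(24.7×13.5) = 0.002999 K/W
R_total = 0.1725 K/W
Q = ΔT / R_total = 873 / 0.1725

Q ≈ 5060 W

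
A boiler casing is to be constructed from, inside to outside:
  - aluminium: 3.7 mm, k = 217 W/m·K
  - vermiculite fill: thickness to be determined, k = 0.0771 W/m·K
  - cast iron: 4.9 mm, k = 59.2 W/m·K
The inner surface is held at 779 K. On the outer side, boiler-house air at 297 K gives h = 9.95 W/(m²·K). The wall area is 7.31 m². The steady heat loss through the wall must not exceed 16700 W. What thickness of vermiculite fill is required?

Series thermal resistances:
R_aluminium = L/(kA) = 0.0037/(217×7.31) = 2.333×10^-6 K/W
R_cast iron = L/(kA) = 0.0049/(59.2×7.31) = 1.132×10^-5 K/W
R_outer film = 1/(h_o·A) = 1/(9.95×7.31) = 0.01375 K/W
Sum of the known resistances R_other = 0.01376 K/W
Required total resistance R_tot = ΔT/Q_allow = 482/16700 = 0.02886 K/W
R_vermiculite fill = R_tot − R_other = 0.0151 K/W
L = R·k·A = 0.0151×0.0771×7.31

L ≈ 8.51 mm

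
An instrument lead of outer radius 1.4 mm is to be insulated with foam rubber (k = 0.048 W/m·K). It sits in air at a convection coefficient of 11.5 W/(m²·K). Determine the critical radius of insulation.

r_cr ≈ 4.17 mm

For a cylinder r_cr = k/h = 0.048/11.5
r_cr = 4.17 mm; since the bare radius (1.4 mm) is below r_cr, adding a thin layer of insulation will *increase* heat loss.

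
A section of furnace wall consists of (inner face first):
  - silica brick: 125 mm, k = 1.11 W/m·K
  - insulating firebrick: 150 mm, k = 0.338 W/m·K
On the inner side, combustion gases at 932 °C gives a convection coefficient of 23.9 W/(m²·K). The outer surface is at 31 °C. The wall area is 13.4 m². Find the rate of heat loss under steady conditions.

Q ≈ 20200 W

Treating each layer as a thermal resistance in series:
R_inner film = 1/(h_i·A) = 1/(23.9×13.4) = 0.003122 K/W
R_silica brick = L/(kA) = 0.125/(1.11×13.4) = 0.008404 K/W
R_insulating firebrick = L/(kA) = 0.15/(0.338×13.4) = 0.03312 K/W
R_total = 0.04464 K/W
Q = ΔT / R_total = 901 / 0.04464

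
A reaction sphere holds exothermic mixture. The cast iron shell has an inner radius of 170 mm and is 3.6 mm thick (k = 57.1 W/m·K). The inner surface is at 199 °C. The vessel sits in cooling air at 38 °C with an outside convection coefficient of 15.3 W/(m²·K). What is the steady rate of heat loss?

Spherical conduction: R = (1/r_in − 1/r_out)/(4πk) per layer; series-sum.
R_cast iron shell = (1/0.17 − 1/0.1736)/(4π×57.1) = 1.7×10^-4 K/W
R_outer film = 1/(h·4πr_o²) = 1/(15.3×4π×0.1736²) = 0.1726 K/W
R_total = 0.1728 K/W
Q = ΔT/R_total = 161/0.1728

Q ≈ 932 W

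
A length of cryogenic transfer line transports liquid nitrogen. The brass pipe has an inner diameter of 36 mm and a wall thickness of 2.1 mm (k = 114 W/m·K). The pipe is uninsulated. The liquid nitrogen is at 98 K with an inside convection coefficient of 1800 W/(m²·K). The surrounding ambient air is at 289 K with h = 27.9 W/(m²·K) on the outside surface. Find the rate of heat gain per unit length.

For a radial system each layer contributes R = ln(r_out/r_in)/(2πkL); films add R = 1/(hA).
R_inner film = 1/(h_i·2πr₁L) = 1/(1800×2π×0.018×1) = 0.004912 K/W
R_brass pipe wall = ln(20.1/18)/(2π×114×1) = 1.541×10^-4 K/W
R_outer film = 1/(h_o·2πr_oL) = 1/(27.9×2π×0.0201×1) = 0.2838 K/W
R_total = 0.2889 K/W
Q = ΔT/R_total = 191/0.2889

q′ ≈ 661 W/m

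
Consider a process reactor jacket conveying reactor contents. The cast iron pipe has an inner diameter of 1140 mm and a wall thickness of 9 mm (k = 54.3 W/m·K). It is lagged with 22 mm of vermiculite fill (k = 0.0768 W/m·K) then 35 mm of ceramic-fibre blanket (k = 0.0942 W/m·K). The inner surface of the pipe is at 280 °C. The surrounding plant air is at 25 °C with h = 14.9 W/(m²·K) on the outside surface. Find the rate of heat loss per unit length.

Per-layer cylindrical resistances, series-summed:
R_cast iron pipe wall = ln(579/570)/(2π×54.3×1) = 4.592×10^-5 K/W
R_vermiculite fill = ln(601/579)/(2π×0.0768×1) = 0.07728 K/W
R_ceramic-fibre blanket = ln(636/601)/(2π×0.0942×1) = 0.09563 K/W
R_outer film = 1/(h_o·2πr_oL) = 1/(14.9×2π×0.636×1) = 0.01679 K/W
R_total = 0.1898 K/W
Q = ΔT/R_total = 255/0.1898

q′ ≈ 1340 W/m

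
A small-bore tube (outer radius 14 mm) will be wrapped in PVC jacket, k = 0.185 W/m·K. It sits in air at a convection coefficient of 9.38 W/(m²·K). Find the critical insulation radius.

r_cr ≈ 19.7 mm

For a cylinder r_cr = k/h = 0.185/9.38
r_cr = 19.7 mm; since the bare radius (14 mm) is below r_cr, adding a thin layer of insulation will *increase* heat loss.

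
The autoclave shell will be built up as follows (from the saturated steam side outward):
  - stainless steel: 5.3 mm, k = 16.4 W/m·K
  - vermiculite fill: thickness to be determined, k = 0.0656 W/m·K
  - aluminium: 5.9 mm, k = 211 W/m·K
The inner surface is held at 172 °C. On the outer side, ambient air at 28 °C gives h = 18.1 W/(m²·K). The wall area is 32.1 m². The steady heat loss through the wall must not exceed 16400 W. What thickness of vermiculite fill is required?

Using the resistance-network approach (series):
R_stainless steel = L/(kA) = 0.0053/(16.4×32.1) = 1.007×10^-5 K/W
R_aluminium = L/(kA) = 0.0059/(211×32.1) = 8.711×10^-7 K/W
R_outer film = 1/(h_o·A) = 1/(18.1×32.1) = 0.001721 K/W
Sum of the known resistances R_other = 0.001732 K/W
Required total resistance R_tot = ΔT/Q_allow = 144/16400 = 0.00878 K/W
R_vermiculite fill = R_tot − R_other = 0.007048 K/W
L = R·k·A = 0.007048×0.0656×32.1

L ≈ 14.8 mm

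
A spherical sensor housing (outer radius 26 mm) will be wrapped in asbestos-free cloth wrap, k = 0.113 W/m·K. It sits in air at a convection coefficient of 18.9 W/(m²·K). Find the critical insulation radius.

For a sphere r_cr = 2k/h = 2×0.113/18.9
r_cr = 12 mm; since the bare radius (26 mm) is above r_cr, any added insulation will reduce heat loss.

r_cr ≈ 12 mm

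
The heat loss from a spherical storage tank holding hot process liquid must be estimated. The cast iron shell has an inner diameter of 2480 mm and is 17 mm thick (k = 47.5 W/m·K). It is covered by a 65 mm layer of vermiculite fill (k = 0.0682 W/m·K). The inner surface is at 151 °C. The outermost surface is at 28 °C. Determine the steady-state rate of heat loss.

Radial (spherical) resistances in series:
R_cast iron shell = (1/1.24 − 1/1.257)/(4π×47.5) = 1.827×10^-5 K/W
R_vermiculite fill = (1/1.257 − 1/1.322)/(4π×0.0682) = 0.04564 K/W
R_total = 0.04566 K/W
Q = ΔT/R_total = 123/0.04566

Q ≈ 2690 W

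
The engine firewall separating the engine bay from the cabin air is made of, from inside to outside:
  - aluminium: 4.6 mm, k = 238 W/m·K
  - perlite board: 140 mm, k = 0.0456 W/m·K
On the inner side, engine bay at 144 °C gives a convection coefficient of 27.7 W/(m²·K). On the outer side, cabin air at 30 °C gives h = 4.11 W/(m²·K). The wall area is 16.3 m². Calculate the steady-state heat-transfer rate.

Thermal resistances in series:
R_inner film = 1/(h_i·A) = 1/(27.7×16.3) = 0.002215 K/W
R_aluminium = L/(kA) = 0.0046/(238×16.3) = 1.186×10^-6 K/W
R_perlite board = L/(kA) = 0.14/(0.0456×16.3) = 0.1884 K/W
R_outer film = 1/(h_o·A) = 1/(4.11×16.3) = 0.01493 K/W
R_total = 0.2055 K/W
Q = ΔT / R_total = 114 / 0.2055

Q ≈ 555 W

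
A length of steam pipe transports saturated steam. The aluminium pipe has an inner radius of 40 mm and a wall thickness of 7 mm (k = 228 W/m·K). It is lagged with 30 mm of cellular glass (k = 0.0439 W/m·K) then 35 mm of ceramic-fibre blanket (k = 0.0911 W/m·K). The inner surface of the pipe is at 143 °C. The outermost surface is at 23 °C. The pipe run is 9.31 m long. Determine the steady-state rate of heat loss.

Q ≈ 457 W

For a radial system each layer contributes R = ln(r_out/r_in)/(2πkL); films add R = 1/(hA).
R_aluminium pipe wall = ln(47/40)/(2π×228×9.31) = 1.209×10^-5 K/W
R_cellular glass = ln(77/47)/(2π×0.0439×9.31) = 0.1922 K/W
R_ceramic-fibre blanket = ln(112/77)/(2π×0.0911×9.31) = 0.07031 K/W
R_total = 0.2626 K/W
Q = ΔT/R_total = 120/0.2626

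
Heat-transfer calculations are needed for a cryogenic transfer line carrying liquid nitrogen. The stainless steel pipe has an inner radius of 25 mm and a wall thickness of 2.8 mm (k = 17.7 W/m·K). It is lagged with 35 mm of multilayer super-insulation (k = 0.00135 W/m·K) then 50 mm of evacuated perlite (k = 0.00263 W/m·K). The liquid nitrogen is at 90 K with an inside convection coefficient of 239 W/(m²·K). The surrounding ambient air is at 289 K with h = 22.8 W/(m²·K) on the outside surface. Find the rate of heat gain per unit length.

q′ ≈ 1.51 W/m

Cylindrical conduction, so R = ln(r₂/r₁)/(2πkL) per layer, in series:
R_inner film = 1/(h_i·2πr₁L) = 1/(239×2π×0.025×1) = 0.02664 K/W
R_stainless steel pipe wall = ln(27.8/25)/(2π×17.7×1) = 9.546×10^-4 K/W
R_multilayer super-insulation = ln(62.8/27.8)/(2π×0.00135×1) = 96.07 K/W
R_evacuated perlite = ln(112.8/62.8)/(2π×0.00263×1) = 35.44 K/W
R_outer film = 1/(h_o·2πr_oL) = 1/(22.8×2π×0.1128×1) = 0.06188 K/W
R_total = 131.6 K/W
Q = ΔT/R_total = 199/131.6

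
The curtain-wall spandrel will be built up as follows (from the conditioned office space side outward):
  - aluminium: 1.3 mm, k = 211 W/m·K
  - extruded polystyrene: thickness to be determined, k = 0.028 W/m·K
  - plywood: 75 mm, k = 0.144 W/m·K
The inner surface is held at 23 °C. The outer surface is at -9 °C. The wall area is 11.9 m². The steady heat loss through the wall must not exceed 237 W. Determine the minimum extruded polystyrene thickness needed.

Using the resistance-network approach (series):
R_aluminium = L/(kA) = 0.0013/(211×11.9) = 5.177×10^-7 K/W
R_plywood = L/(kA) = 0.075/(0.144×11.9) = 0.04377 K/W
Sum of the known resistances R_other = 0.04377 K/W
Required total resistance R_tot = ΔT/Q_allow = 32/237 = 0.135 K/W
R_extruded polystyrene = R_tot − R_other = 0.09125 K/W
L = R·k·A = 0.09125×0.028×11.9

L ≈ 30.4 mm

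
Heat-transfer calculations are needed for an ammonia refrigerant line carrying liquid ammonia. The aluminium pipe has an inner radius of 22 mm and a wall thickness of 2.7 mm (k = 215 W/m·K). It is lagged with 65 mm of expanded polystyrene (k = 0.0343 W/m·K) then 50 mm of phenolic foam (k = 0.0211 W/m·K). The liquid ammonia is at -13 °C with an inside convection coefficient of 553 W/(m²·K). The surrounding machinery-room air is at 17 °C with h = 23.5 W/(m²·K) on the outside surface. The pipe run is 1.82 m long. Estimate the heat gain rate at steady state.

Treating each annulus and film as a series resistance:
R_inner film = 1/(h_i·2πr₁L) = 1/(553×2π×0.022×1.82) = 0.007188 K/W
R_aluminium pipe wall = ln(24.7/22)/(2π×215×1.82) = 4.708×10^-5 K/W
R_expanded polystyrene = ln(89.7/24.7)/(2π×0.0343×1.82) = 3.288 K/W
R_phenolic foam = ln(139.7/89.7)/(2π×0.0211×1.82) = 1.836 K/W
R_outer film = 1/(h_o·2πr_oL) = 1/(23.5×2π×0.1397×1.82) = 0.02664 K/W
R_total = 5.158 K/W
Q = ΔT/R_total = 30/5.158

Q ≈ 5.82 W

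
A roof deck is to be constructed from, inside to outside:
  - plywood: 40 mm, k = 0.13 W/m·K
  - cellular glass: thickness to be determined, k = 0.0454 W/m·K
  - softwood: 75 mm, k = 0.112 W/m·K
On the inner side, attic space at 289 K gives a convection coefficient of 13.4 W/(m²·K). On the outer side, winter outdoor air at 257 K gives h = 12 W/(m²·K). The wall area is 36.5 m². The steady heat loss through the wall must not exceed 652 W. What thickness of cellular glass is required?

Thermal resistances in series:
R_inner film = 1/(h_i·A) = 1/(13.4×36.5) = 0.002045 K/W
R_plywood = L/(kA) = 0.04/(0.13×36.5) = 0.00843 K/W
R_softwood = L/(kA) = 0.075/(0.112×36.5) = 0.01835 K/W
R_outer film = 1/(h_o·A) = 1/(12×36.5) = 0.002283 K/W
Sum of the known resistances R_other = 0.0311 K/W
Required total resistance R_tot = ΔT/Q_allow = 32/652 = 0.04908 K/W
R_cellular glass = R_tot − R_other = 0.01798 K/W
L = R·k·A = 0.01798×0.0454×36.5

L ≈ 29.8 mm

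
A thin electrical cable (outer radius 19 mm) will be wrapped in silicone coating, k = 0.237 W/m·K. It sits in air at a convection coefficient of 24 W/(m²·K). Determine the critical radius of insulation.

r_cr ≈ 9.88 mm

For a cylinder r_cr = k/h = 0.237/24
r_cr = 9.88 mm; since the bare radius (19 mm) is above r_cr, any added insulation will reduce heat loss.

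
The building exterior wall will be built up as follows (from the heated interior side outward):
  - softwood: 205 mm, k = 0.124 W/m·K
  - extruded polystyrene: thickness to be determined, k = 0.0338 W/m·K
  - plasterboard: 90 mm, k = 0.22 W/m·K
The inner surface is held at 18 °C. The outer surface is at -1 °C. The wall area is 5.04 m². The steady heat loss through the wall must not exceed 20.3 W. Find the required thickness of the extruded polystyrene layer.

L ≈ 89.7 mm

Model the wall as resistances in series:
R_softwood = L/(kA) = 0.205/(0.124×5.04) = 0.328 K/W
R_plasterboard = L/(kA) = 0.09/(0.22×5.04) = 0.08117 K/W
Sum of the known resistances R_other = 0.4092 K/W
Required total resistance R_tot = ΔT/Q_allow = 19/20.3 = 0.936 K/W
R_extruded polystyrene = R_tot − R_other = 0.5268 K/W
L = R·k·A = 0.5268×0.0338×5.04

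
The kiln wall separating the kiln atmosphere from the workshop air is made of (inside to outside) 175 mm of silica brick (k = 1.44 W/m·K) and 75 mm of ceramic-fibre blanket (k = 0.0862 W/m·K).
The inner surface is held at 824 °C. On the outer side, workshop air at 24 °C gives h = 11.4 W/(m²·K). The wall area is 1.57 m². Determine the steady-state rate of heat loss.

Thermal resistances in series:
R_silica brick = L/(kA) = 0.175/(1.44×1.57) = 0.07741 K/W
R_ceramic-fibre blanket = L/(kA) = 0.075/(0.0862×1.57) = 0.5542 K/W
R_outer film = 1/(h_o·A) = 1/(11.4×1.57) = 0.05587 K/W
R_total = 0.6875 K/W
Q = ΔT / R_total = 800 / 0.6875

Q ≈ 1160 W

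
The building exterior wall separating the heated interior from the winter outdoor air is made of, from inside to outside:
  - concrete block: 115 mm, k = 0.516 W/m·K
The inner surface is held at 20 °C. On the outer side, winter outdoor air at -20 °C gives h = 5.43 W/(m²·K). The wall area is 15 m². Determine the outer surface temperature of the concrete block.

T ≈ -1.9 °C

Using the resistance-network approach (series):
R_concrete block = L/(kA) = 0.115/(0.516×15) = 0.01486 K/W
R_outer film = 1/(h_o·A) = 1/(5.43×15) = 0.01228 K/W
R_total = 0.02714 K/W;  Q = ΔT/R_total = 40/0.02714 = 1474 W
T_interface = T_inner − Q·ΣR(inner→interface) = 20 − 1470×0.01486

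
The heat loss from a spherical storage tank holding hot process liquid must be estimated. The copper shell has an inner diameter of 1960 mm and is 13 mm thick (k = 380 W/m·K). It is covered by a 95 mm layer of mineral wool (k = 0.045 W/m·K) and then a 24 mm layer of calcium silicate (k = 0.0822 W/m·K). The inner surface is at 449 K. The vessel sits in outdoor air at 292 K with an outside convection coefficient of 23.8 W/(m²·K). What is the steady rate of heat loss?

Spherical conduction: R = (1/r_in − 1/r_out)/(4πk) per layer; series-sum.
R_copper shell = (1/0.98 − 1/0.993)/(4π×380) = 2.798×10^-6 K/W
R_mineral wool = (1/0.993 − 1/1.088)/(4π×0.045) = 0.1555 K/W
R_calcium silicate = (1/1.088 − 1/1.112)/(4π×0.0822) = 0.0192 K/W
R_outer film = 1/(h·4πr_o²) = 1/(23.8×4π×1.112²) = 0.002704 K/W
R_total = 0.1774 K/W
Q = ΔT/R_total = 157/0.1774

Q ≈ 885 W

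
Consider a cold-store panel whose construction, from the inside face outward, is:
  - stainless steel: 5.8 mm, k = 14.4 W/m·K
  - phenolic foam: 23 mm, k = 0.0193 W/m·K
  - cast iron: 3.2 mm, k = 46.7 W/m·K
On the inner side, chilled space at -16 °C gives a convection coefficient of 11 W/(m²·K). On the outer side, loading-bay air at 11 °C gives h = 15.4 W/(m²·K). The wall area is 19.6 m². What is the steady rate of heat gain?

Q ≈ 393 W

Series thermal resistances:
R_inner film = 1/(h_i·A) = 1/(11×19.6) = 0.004638 K/W
R_stainless steel = L/(kA) = 0.0058/(14.4×19.6) = 2.055×10^-5 K/W
R_phenolic foam = L/(kA) = 0.023/(0.0193×19.6) = 0.0608 K/W
R_cast iron = L/(kA) = 0.0032/(46.7×19.6) = 3.496×10^-6 K/W
R_outer film = 1/(h_o·A) = 1/(15.4×19.6) = 0.003313 K/W
R_total = 0.06878 K/W
Q = ΔT / R_total = 27 / 0.06878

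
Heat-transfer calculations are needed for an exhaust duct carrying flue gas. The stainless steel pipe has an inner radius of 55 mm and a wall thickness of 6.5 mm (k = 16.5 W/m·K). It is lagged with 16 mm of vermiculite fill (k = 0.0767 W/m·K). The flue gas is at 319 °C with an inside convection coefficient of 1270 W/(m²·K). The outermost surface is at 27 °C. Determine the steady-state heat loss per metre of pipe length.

q′ ≈ 604 W/m

For a radial system each layer contributes R = ln(r_out/r_in)/(2πkL); films add R = 1/(hA).
R_inner film = 1/(h_i·2πr₁L) = 1/(1270×2π×0.055×1) = 0.002279 K/W
R_stainless steel pipe wall = ln(61.5/55)/(2π×16.5×1) = 0.001077 K/W
R_vermiculite fill = ln(77.5/61.5)/(2π×0.0767×1) = 0.4798 K/W
R_total = 0.4832 K/W
Q = ΔT/R_total = 292/0.4832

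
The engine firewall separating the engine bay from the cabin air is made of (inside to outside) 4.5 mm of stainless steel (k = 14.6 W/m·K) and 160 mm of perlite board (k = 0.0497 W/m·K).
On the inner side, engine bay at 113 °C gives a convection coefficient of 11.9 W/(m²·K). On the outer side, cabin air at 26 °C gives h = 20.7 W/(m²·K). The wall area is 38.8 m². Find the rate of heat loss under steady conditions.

Using the resistance-network approach (series):
R_inner film = 1/(h_i·A) = 1/(11.9×38.8) = 0.002166 K/W
R_stainless steel = L/(kA) = 0.0045/(14.6×38.8) = 7.944×10^-6 K/W
R_perlite board = L/(kA) = 0.16/(0.0497×38.8) = 0.08297 K/W
R_outer film = 1/(h_o·A) = 1/(20.7×38.8) = 0.001245 K/W
R_total = 0.08639 K/W
Q = ΔT / R_total = 87 / 0.08639

Q ≈ 1010 W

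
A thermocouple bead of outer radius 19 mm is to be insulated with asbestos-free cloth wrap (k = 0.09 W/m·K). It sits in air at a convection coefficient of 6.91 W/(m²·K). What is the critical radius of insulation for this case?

r_cr ≈ 26 mm

For a sphere r_cr = 2k/h = 2×0.09/6.91
r_cr = 26 mm; since the bare radius (19 mm) is below r_cr, adding a thin layer of insulation will *increase* heat loss.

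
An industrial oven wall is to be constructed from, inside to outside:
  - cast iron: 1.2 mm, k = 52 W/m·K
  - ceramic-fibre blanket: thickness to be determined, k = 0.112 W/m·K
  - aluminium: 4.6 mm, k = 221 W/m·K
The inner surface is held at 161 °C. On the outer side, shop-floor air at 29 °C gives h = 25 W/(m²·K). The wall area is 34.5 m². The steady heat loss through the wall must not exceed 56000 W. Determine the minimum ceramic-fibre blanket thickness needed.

Series thermal resistances:
R_cast iron = L/(kA) = 0.0012/(52×34.5) = 6.689×10^-7 K/W
R_aluminium = L/(kA) = 0.0046/(221×34.5) = 6.033×10^-7 K/W
R_outer film = 1/(h_o·A) = 1/(25×34.5) = 0.001159 K/W
Sum of the known resistances R_other = 0.001161 K/W
Required total resistance R_tot = ΔT/Q_allow = 132/56000 = 0.002357 K/W
R_ceramic-fibre blanket = R_tot − R_other = 0.001196 K/W
L = R·k·A = 0.001196×0.112×34.5

L ≈ 4.62 mm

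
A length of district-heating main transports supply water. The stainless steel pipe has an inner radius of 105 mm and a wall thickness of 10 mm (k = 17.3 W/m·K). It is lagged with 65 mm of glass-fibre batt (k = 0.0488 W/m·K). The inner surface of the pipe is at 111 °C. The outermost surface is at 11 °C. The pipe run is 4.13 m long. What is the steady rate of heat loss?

Per-layer cylindrical resistances, series-summed:
R_stainless steel pipe wall = ln(115/105)/(2π×17.3×4.13) = 2.026×10^-4 K/W
R_glass-fibre batt = ln(180/115)/(2π×0.0488×4.13) = 0.3538 K/W
R_total = 0.354 K/W
Q = ΔT/R_total = 100/0.354

Q ≈ 282 W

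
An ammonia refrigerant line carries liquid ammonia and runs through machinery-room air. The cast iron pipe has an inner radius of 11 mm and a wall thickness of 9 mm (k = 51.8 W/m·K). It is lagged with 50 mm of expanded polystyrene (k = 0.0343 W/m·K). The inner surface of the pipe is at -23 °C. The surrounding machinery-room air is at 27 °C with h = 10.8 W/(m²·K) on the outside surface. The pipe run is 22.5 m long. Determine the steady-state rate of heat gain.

Cylindrical conduction, so R = ln(r₂/r₁)/(2πkL) per layer, in series:
R_cast iron pipe wall = ln(20/11)/(2π×51.8×22.5) = 8.164×10^-5 K/W
R_expanded polystyrene = ln(70/20)/(2π×0.0343×22.5) = 0.2584 K/W
R_outer film = 1/(h_o·2πr_oL) = 1/(10.8×2π×0.07×22.5) = 0.009357 K/W
R_total = 0.2678 K/W
Q = ΔT/R_total = 50/0.2678

Q ≈ 187 W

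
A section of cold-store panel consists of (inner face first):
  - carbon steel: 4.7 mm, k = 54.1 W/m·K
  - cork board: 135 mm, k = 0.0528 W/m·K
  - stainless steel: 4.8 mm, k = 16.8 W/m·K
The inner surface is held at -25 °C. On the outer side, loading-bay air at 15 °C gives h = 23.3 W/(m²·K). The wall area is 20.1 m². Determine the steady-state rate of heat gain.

Series thermal resistances:
R_carbon steel = L/(kA) = 0.0047/(54.1×20.1) = 4.322×10^-6 K/W
R_cork board = L/(kA) = 0.135/(0.0528×20.1) = 0.1272 K/W
R_stainless steel = L/(kA) = 0.0048/(16.8×20.1) = 1.421×10^-5 K/W
R_outer film = 1/(h_o·A) = 1/(23.3×20.1) = 0.002135 K/W
R_total = 0.1294 K/W
Q = ΔT / R_total = 40 / 0.1294

Q ≈ 309 W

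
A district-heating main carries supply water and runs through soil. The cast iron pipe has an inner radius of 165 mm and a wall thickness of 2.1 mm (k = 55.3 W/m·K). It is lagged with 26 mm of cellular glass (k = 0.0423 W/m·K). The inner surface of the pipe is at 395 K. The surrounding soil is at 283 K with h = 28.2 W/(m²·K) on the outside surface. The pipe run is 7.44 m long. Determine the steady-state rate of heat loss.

Treating each annulus and film as a series resistance:
R_cast iron pipe wall = ln(167.1/165)/(2π×55.3×7.44) = 4.892×10^-6 K/W
R_cellular glass = ln(193.1/167.1)/(2π×0.0423×7.44) = 0.07313 K/W
R_outer film = 1/(h_o·2πr_oL) = 1/(28.2×2π×0.1931×7.44) = 0.003928 K/W
R_total = 0.07707 K/W
Q = ΔT/R_total = 112/0.07707

Q ≈ 1450 W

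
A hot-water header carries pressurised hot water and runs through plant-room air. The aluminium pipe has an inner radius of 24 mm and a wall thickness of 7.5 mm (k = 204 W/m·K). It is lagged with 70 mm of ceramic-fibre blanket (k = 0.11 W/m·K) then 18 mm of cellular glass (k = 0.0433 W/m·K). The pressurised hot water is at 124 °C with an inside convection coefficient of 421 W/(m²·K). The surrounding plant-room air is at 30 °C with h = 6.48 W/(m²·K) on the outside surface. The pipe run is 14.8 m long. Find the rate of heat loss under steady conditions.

Radial resistances (cylindrical: R_cond = ln(r_o/r_i)/(2πkL), R_conv = 1/(h·2πrL)):
R_inner film = 1/(h_i·2πr₁L) = 1/(421×2π×0.024×14.8) = 0.001064 K/W
R_aluminium pipe wall = ln(31.5/24)/(2π×204×14.8) = 1.433×10^-5 K/W
R_ceramic-fibre blanket = ln(101.5/31.5)/(2π×0.11×14.8) = 0.1144 K/W
R_cellular glass = ln(119.5/101.5)/(2π×0.0433×14.8) = 0.04055 K/W
R_outer film = 1/(h_o·2πr_oL) = 1/(6.48×2π×0.1195×14.8) = 0.01389 K/W
R_total = 0.1699 K/W
Q = ΔT/R_total = 94/0.1699

Q ≈ 553 W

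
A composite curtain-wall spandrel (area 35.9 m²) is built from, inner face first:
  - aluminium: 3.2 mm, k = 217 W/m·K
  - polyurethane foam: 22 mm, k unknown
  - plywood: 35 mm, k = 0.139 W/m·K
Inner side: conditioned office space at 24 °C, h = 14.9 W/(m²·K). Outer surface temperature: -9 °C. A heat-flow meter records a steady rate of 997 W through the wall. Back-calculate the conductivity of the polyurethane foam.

k ≈ 0.0253 W/(m·K)

Model the wall as resistances in series:
R_inner film = 1/(h_i·A) = 1/(14.9×35.9) = 0.001869 K/W
R_aluminium = L/(kA) = 0.0032/(217×35.9) = 4.108×10^-7 K/W
R_plywood = L/(kA) = 0.035/(0.139×35.9) = 0.007014 K/W
Sum of known resistances R_other = 0.008884 K/W
Total R = ΔT/Q = 33/997 = 0.0331 K/W
R_polyurethane foam = R_total − R_other = 0.02422 K/W
k = L/(R·A) = 0.022/(0.02422×35.9)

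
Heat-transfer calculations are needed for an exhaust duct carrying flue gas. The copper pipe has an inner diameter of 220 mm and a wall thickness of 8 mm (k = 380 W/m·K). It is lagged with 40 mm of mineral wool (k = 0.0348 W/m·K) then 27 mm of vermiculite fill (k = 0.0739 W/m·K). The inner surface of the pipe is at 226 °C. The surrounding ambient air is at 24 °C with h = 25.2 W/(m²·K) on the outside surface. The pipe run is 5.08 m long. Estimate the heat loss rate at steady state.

Per-layer cylindrical resistances, series-summed:
R_copper pipe wall = ln(118/110)/(2π×380×5.08) = 5.788×10^-6 K/W
R_mineral wool = ln(158/118)/(2π×0.0348×5.08) = 0.2628 K/W
R_vermiculite fill = ln(185/158)/(2π×0.0739×5.08) = 0.06688 K/W
R_outer film = 1/(h_o·2πr_oL) = 1/(25.2×2π×0.185×5.08) = 0.00672 K/W
R_total = 0.3364 K/W
Q = ΔT/R_total = 202/0.3364

Q ≈ 600 W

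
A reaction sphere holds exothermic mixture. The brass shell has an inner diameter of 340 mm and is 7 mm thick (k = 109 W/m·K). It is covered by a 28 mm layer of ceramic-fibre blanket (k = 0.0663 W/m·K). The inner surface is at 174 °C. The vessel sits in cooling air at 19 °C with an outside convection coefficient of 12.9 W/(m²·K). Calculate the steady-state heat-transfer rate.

For a spherical shell R = (1/r₁ − 1/r₂)/(4πk); film R = 1/(h·4πr²). In series:
R_brass shell = (1/0.17 − 1/0.177)/(4π×109) = 1.698×10^-4 K/W
R_ceramic-fibre blanket = (1/0.177 − 1/0.205)/(4π×0.0663) = 0.9262 K/W
R_outer film = 1/(h·4πr_o²) = 1/(12.9×4π×0.205²) = 0.1468 K/W
R_total = 1.073 K/W
Q = ΔT/R_total = 155/1.073

Q ≈ 144 W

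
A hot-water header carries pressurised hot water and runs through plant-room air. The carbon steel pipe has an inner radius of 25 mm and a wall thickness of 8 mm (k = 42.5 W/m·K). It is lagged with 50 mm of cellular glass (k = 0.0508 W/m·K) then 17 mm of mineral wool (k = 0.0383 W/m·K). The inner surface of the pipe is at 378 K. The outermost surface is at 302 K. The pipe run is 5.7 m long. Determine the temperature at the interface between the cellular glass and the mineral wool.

Per-layer cylindrical resistances, series-summed:
R_carbon steel pipe wall = ln(33/25)/(2π×42.5×5.7) = 1.824×10^-4 K/W
R_cellular glass = ln(83/33)/(2π×0.0508×5.7) = 0.507 K/W
R_mineral wool = ln(100/83)/(2π×0.0383×5.7) = 0.1358 K/W
R_total = 0.643 K/W
Q = ΔT/R_total = 76/0.643
Q = 118 W
T_interface = T_inner − Q·ΣR(inner→interface) = 378 − 118×0.5071

T ≈ 318 K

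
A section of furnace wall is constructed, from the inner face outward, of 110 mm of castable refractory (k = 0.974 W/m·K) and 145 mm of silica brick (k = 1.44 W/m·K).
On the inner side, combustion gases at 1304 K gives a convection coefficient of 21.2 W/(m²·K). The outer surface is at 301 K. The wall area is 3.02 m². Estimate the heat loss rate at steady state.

Q ≈ 11600 W

Treating each layer as a thermal resistance in series:
R_inner film = 1/(h_i·A) = 1/(21.2×3.02) = 0.01562 K/W
R_castable refractory = L/(kA) = 0.11/(0.974×3.02) = 0.0374 K/W
R_silica brick = L/(kA) = 0.145/(1.44×3.02) = 0.03334 K/W
R_total = 0.08636 K/W
Q = ΔT / R_total = 1003 / 0.08636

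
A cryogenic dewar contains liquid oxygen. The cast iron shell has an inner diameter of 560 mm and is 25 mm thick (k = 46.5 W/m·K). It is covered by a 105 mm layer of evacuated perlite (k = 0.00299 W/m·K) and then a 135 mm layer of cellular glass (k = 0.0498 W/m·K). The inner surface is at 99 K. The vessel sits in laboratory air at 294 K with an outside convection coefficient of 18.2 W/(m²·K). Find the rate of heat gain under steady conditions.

Q ≈ 8.36 W

Each spherical layer contributes R = (1/r_i − 1/r_o)/(4πk):
R_cast iron shell = (1/0.28 − 1/0.305)/(4π×46.5) = 5.01×10^-4 K/W
R_evacuated perlite = (1/0.305 − 1/0.41)/(4π×0.00299) = 22.35 K/W
R_cellular glass = (1/0.41 − 1/0.545)/(4π×0.0498) = 0.9654 K/W
R_outer film = 1/(h·4πr_o²) = 1/(18.2×4π×0.545²) = 0.01472 K/W
R_total = 23.33 K/W
Q = ΔT/R_total = 195/23.33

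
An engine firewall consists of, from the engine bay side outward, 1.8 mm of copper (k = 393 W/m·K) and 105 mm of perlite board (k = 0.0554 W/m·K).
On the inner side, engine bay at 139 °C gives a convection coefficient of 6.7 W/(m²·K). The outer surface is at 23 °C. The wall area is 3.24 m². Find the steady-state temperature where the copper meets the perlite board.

Series thermal resistances:
R_inner film = 1/(h_i·A) = 1/(6.7×3.24) = 0.04607 K/W
R_copper = L/(kA) = 0.0018/(393×3.24) = 1.414×10^-6 K/W
R_perlite board = L/(kA) = 0.105/(0.0554×3.24) = 0.585 K/W
R_total = 0.631 K/W;  Q = ΔT/R_total = 116/0.631 = 183.8 W
T_interface = T_inner − Q·ΣR(inner→interface) = 139 − 184×0.04607

T ≈ 131 °C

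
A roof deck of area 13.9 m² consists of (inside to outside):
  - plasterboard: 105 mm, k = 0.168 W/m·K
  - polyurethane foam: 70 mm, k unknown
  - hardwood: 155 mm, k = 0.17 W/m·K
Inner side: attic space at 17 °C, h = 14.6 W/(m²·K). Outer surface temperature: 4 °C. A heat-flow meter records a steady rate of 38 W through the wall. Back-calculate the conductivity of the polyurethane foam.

Using the resistance-network approach (series):
R_inner film = 1/(h_i·A) = 1/(14.6×13.9) = 0.004928 K/W
R_plasterboard = L/(kA) = 0.105/(0.168×13.9) = 0.04496 K/W
R_hardwood = L/(kA) = 0.155/(0.17×13.9) = 0.06559 K/W
Sum of known resistances R_other = 0.1155 K/W
Total R = ΔT/Q = 13/38 = 0.3421 K/W
R_polyurethane foam = R_total − R_other = 0.2266 K/W
k = L/(R·A) = 0.07/(0.2266×13.9)

k ≈ 0.0222 W/(m·K)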